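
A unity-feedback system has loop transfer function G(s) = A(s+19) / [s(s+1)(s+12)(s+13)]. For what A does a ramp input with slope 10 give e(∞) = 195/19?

G(s) has one factor of s in the denominator, so the system is type 1.
K_v = lim_{s→0} s·G(s) = A·19 / (1·12·13) = (19/156)·A.
e_ss = 10/K_v = 195/19 ⇒ K_v = 38/39 ⇒ A = (38/39)/(19/156) = 8.

8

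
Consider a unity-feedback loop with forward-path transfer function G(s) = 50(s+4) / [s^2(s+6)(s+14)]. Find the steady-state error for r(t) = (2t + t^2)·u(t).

The open loop has two poles at the origin → type 2 system. Taking each input component in turn:
  • 2t: tracked with zero error.
  • t^2: e_ss = 2/K_a with K_a=50/21 → 0.84.
Total e_ss = 0.84.

0.84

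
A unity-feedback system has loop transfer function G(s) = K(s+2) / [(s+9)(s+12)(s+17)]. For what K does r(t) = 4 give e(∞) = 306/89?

150

No free integrators in G(s): this is a type 0 system.
K_p = lim_{s→0} G(s) = K·2 / (9·12·17) = (1/918)·K.
e_ss = 4/(1 + K_p) = 306/89 ⇒ 1 + (1/918)·K = 178/153 ⇒ K = 150.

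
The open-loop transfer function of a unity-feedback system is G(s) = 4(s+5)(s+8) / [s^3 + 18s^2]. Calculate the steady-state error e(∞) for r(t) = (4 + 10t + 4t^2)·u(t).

The denominator has no term below 18s^2 — 2 poles at s=0, type 2. Taking each input component in turn:
  • 4: tracked with zero error.
  • 10t: tracked with zero error.
  • 4t^2: e_ss = 8/K_a with K_a=80/9 → 0.9.
Total e_ss = 0.9.

0.9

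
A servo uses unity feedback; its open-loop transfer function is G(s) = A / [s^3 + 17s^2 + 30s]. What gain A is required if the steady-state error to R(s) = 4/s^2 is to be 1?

The denominator has no term below 30s — 1 pole at s=0, type 1.
K_v = lim_{s→0} s·G(s) = A / 30 = (1/30)·A.
e_ss = 4/K_v = 1 ⇒ K_v = 4 ⇒ A = 4/(1/30) = 120.

120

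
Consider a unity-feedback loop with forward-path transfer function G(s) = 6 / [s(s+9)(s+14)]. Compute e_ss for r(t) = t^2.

infinity

The open loop has one pole at the origin → type 1 system.
For a type-1 system K_a = 0, so e_ss to a parabolic input is unbounded.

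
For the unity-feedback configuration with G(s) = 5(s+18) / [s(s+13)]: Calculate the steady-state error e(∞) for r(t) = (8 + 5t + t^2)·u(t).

infinity

System type = 1 (one pole at s=0). By superposition:
  • 8: tracked with zero error.
  • 5t: e_ss = 5/K_v with K_v=90/13 → 13/18.
  • t^2: a type-1 system cannot track it, e_ss → ∞.
The unbounded component dominates.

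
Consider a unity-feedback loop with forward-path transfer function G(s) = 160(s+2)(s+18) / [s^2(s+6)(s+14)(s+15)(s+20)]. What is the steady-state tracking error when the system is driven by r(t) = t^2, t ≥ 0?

8.75

Two free integrators in G(s): this is a type 2 system.
K_a = lim_{s→0} s^2·G(s) = 160·2·18 / (6·14·15·20) = 8/35.
r(t) = t^2 gives R(s) = 2/s^3.
e_ss = 2/K_a = 2/(8/35) = 8.75.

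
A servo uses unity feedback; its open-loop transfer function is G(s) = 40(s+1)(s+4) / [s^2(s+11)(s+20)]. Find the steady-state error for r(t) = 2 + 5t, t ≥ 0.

Two free integrators in G(s): this is a type 2 system. Treating each term separately:
  • 2: tracked with zero error.
  • 5t: tracked with zero error.
Total e_ss = 0.

0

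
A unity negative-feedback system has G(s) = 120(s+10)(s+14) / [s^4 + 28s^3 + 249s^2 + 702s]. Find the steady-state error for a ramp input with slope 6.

351/1400

Lowest-order denominator term is 702s, so the open loop has 1 pole at the origin → type 1 system.
K_v = lim_{s→0} s·G(s) = 120·10·14 / 702 = 2800/117.
e_ss = 6/K_v = 6/(2800/117) = 351/1400.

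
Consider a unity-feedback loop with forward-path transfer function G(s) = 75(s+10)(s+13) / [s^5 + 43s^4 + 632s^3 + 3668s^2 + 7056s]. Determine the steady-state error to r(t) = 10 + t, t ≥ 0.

1176/1625

The denominator has no term below 7056s — 1 pole at s=0, type 1. Treating each term separately:
  • 10: tracked with zero error.
  • t: e_ss = 1/K_v with K_v=1625/1176 → 1176/1625.
Total e_ss = 1176/1625.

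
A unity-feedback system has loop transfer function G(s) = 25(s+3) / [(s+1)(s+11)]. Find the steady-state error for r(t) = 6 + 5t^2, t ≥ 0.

No free integrators in G(s): this is a type 0 system. Treating each term separately:
  • 6: e_ss = 6/(1+K_p) with K_p=75/11 → 33/43.
  • 5t^2: a type-0 system cannot track it, e_ss → ∞.
The unbounded component dominates.

infinity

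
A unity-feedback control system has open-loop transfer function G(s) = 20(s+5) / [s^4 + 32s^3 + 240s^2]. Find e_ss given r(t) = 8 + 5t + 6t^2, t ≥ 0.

28.8

Factoring s^2 from the denominator leaves a polynomial with constant term 240, so the system is type 2. Taking each input component in turn:
  • 8: tracked with zero error.
  • 5t: tracked with zero error.
  • 6t^2: e_ss = 12/K_a with K_a=5/12 → 28.8.
Total e_ss = 28.8.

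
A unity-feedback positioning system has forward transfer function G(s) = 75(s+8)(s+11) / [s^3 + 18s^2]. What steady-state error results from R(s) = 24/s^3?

Lowest-order denominator term is 18s^2, so the open loop has 2 poles at the origin → type 2 system.
K_a = lim_{s→0} s^2·G(s) = 75·8·11 / 18 = 1100/3.
r(t) = 12t^2 gives R(s) = 24/s^3.
e_ss = 24/K_a = 24/(1100/3) = 18/275.

18/275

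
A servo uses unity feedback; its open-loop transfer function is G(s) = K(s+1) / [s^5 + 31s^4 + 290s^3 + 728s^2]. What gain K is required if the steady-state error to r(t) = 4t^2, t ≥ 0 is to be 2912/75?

150

Lowest-order denominator term is 728s^2, so the open loop has 2 poles at the origin → type 2 system.
K_a = lim_{s→0} s^2·G(s) = K·1 / 728 = (1/728)·K.
e_ss = 8/K_a = 2912/75 ⇒ K_a = 75/364 ⇒ K = (75/364)/(1/728) = 150.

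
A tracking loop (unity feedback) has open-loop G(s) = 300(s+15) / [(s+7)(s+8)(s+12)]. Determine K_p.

375/56

No free integrators in G(s): this is a type 0 system.
K_p = lim_{s→0} G(s) = 300·15 / (7·8·12) = 375/56.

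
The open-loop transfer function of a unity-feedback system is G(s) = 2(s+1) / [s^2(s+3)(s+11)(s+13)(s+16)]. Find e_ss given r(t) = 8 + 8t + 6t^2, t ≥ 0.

41184

Two free integrators in G(s): this is a type 2 system. Taking each input component in turn:
  • 8: tracked with zero error.
  • 8t: tracked with zero error.
  • 6t^2: e_ss = 12/K_a with K_a=1/3432 → 41184.
Total e_ss = 41184.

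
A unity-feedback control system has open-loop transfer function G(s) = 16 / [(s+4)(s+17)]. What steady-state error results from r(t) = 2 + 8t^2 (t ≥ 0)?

G(s) has no factors of s in the denominator, so the system is type 0. By superposition:
  • 2: e_ss = 2/(1+K_p) with K_p=4/17 → 34/21.
  • 8t^2: a type-0 system cannot track it, e_ss → ∞.
The unbounded component dominates.

infinity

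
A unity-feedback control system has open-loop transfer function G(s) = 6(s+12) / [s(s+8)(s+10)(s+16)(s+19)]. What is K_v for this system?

The open loop has one pole at the origin → type 1 system.
K_v = lim_{s→0} s·G(s) = 6·12 / (8·10·16·19) = 9/3040.

9/3040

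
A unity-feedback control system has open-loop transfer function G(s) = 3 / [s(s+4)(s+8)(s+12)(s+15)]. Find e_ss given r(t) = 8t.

15360

System type = 1 (one pole at s=0).
K_v = lim_{s→0} s·G(s) = 3 / (4·8·12·15) = 1/1920.
e_ss = 8/K_v = 8/(1/1920) = 15360.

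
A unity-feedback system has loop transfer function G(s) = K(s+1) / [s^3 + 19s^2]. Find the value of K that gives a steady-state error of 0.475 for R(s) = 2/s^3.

80

Factoring s^2 from the denominator leaves a polynomial with constant term 19, so the system is type 2.
K_a = lim_{s→0} s^2·G(s) = K·1 / 19 = (1/19)·K.
e_ss = 2/K_a = 0.475 ⇒ K_a = 80/19 ⇒ K = (80/19)/(1/19) = 80.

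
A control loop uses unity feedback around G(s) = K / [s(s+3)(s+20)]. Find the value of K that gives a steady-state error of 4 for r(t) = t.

15

G(s) has one factor of s in the denominator, so the system is type 1.
K_v = lim_{s→0} s·G(s) = K / (3·20) = (1/60)·K.
e_ss = 1/K_v = 4 ⇒ K_v = 0.25 ⇒ K = 0.25/(1/60) = 15.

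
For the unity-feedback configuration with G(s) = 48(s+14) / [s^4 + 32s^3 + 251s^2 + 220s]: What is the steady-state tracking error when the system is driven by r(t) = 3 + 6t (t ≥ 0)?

Factoring s from the denominator leaves a polynomial with constant term 220, so the system is type 1. Taking each input component in turn:
  • 3: tracked with zero error.
  • 6t: e_ss = 6/K_v with K_v=168/55 → 55/28.
Total e_ss = 55/28.

55/28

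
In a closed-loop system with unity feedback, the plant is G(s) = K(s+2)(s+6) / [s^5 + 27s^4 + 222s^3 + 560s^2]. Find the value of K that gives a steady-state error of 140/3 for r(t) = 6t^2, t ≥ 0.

12

Factoring s^2 from the denominator leaves a polynomial with constant term 560, so the system is type 2.
K_a = lim_{s→0} s^2·G(s) = K·2·6 / 560 = (3/140)·K.
e_ss = 12/K_a = 140/3 ⇒ K_a = 9/35 ⇒ K = (9/35)/(3/140) = 12.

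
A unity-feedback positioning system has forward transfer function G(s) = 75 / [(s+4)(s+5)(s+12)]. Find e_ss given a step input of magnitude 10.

No free integrators in G(s): this is a type 0 system.
K_p = lim_{s→0} G(s) = 75 / (4·5·12) = 0.3125.
e_ss = 10/(1 + K_p) = 10/1.3125 = 160/21.

160/21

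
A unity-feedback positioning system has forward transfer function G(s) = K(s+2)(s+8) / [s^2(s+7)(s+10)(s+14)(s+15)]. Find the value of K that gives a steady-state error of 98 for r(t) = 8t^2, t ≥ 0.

150

The open loop has two poles at the origin → type 2 system.
K_a = lim_{s→0} s^2·G(s) = K·2·8 / (7·10·14·15) = (4/3675)·K.
e_ss = 16/K_a = 98 ⇒ K_a = 8/49 ⇒ K = (8/49)/(4/3675) = 150.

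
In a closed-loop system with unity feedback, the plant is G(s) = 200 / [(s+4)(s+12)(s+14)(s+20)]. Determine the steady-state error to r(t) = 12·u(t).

4032/341

The open loop has no poles at the origin → type 0 system.
K_p = lim_{s→0} G(s) = 200 / (4·12·14·20) = 5/336.
e_ss = 12/(1 + K_p) = 12/(341/336) = 4032/341.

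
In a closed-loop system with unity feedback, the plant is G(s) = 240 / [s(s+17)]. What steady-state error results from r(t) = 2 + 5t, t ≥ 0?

17/48

G(s) has one factor of s in the denominator, so the system is type 1. Taking each input component in turn:
  • 2: tracked with zero error.
  • 5t: e_ss = 5/K_v with K_v=240/17 → 17/48.
Total e_ss = 17/48.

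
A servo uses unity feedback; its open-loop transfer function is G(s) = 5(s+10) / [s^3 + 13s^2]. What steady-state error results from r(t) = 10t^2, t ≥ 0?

5.2

The denominator has no term below 13s^2 — 2 poles at s=0, type 2.
K_a = lim_{s→0} s^2·G(s) = 5·10 / 13 = 50/13.
r(t) = 10t^2 gives R(s) = 20/s^3.
e_ss = 20/K_a = 20/(50/13) = 5.2.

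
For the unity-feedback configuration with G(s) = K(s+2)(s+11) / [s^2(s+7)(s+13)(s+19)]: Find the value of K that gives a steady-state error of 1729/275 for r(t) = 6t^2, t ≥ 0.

G(s) has two factors of s in the denominator, so the system is type 2.
K_a = lim_{s→0} s^2·G(s) = K·2·11 / (7·13·19) = (22/1729)·K.
e_ss = 12/K_a = 1729/275 ⇒ K_a = 3300/1729 ⇒ K = (3300/1729)/(22/1729) = 150.

150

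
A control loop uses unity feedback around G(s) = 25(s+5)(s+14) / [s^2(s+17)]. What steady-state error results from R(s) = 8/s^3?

68/875

G(s) has two factors of s in the denominator, so the system is type 2.
K_a = lim_{s→0} s^2·G(s) = 25·5·14 / (17) = 1750/17.
r(t) = 4t^2 gives R(s) = 8/s^3.
e_ss = 8/K_a = 8/(1750/17) = 68/875.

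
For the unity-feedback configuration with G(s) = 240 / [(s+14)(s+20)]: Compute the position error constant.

The open loop has no poles at the origin → type 0 system.
K_p = lim_{s→0} G(s) = 240 / (14·20) = 6/7.

6/7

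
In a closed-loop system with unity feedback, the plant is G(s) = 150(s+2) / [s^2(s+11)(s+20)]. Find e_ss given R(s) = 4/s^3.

Two free integrators in G(s): this is a type 2 system.
K_a = lim_{s→0} s^2·G(s) = 150·2 / (11·20) = 15/11.
r(t) = 2t^2 gives R(s) = 4/s^3.
e_ss = 4/K_a = 4/(15/11) = 44/15.

44/15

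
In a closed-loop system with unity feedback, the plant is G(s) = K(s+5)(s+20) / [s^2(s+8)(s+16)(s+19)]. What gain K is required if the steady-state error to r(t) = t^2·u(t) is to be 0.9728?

50

G(s) has two factors of s in the denominator, so the system is type 2.
K_a = lim_{s→0} s^2·G(s) = K·5·20 / (8·16·19) = (25/608)·K.
e_ss = 2/K_a = 0.9728 ⇒ K_a = 625/304 ⇒ K = (625/304)/(25/608) = 50.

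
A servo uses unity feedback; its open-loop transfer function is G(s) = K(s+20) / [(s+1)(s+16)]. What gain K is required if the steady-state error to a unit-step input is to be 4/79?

15

G(s) has no factors of s in the denominator, so the system is type 0.
K_p = lim_{s→0} G(s) = K·20 / (1·16) = 1.25·K.
e_ss = 1/(1 + K_p) = 4/79 ⇒ 1 + 1.25·K = 19.75 ⇒ K = 15.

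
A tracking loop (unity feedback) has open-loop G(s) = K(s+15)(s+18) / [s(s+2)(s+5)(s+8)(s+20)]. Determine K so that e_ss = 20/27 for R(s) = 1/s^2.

8

System type = 1 (one pole at s=0).
K_v = lim_{s→0} s·G(s) = K·15·18 / (2·5·8·20) = (27/160)·K.
e_ss = 1/K_v = 20/27 ⇒ K_v = 1.35 ⇒ K = 1.35/(27/160) = 8.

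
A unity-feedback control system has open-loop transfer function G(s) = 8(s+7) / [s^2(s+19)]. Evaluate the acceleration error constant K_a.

56/19

The open loop has two poles at the origin → type 2 system.
K_a = lim_{s→0} s^2·G(s) = 8·7 / (19) = 56/19.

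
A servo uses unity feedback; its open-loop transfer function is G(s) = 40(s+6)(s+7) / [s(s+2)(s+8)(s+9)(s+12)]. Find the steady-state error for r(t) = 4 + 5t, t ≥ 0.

The open loop has one pole at the origin → type 1 system. By superposition:
  • 4: tracked with zero error.
  • 5t: e_ss = 5/K_v with K_v=35/36 → 36/7.
Total e_ss = 36/7.

36/7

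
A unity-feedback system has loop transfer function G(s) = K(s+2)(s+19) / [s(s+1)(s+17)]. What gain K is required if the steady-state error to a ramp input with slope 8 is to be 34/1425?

The open loop has one pole at the origin → type 1 system.
K_v = lim_{s→0} s·G(s) = K·2·19 / (1·17) = (38/17)·K.
e_ss = 8/K_v = 34/1425 ⇒ K_v = 5700/17 ⇒ K = (5700/17)/(38/17) = 150.

150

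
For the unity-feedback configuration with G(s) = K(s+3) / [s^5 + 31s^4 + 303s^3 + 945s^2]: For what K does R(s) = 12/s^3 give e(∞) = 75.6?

Factoring s^2 from the denominator leaves a polynomial with constant term 945, so the system is type 2.
K_a = lim_{s→0} s^2·G(s) = K·3 / 945 = (1/315)·K.
e_ss = 12/K_a = 75.6 ⇒ K_a = 10/63 ⇒ K = (10/63)/(1/315) = 50.

50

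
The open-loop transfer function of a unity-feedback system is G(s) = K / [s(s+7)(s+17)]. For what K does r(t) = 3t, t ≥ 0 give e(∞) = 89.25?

G(s) has one factor of s in the denominator, so the system is type 1.
K_v = lim_{s→0} s·G(s) = K / (7·17) = (1/119)·K.
e_ss = 3/K_v = 89.25 ⇒ K_v = 4/119 ⇒ K = (4/119)/(1/119) = 4.

4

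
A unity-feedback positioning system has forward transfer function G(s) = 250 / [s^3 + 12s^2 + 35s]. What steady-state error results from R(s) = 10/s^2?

Lowest-order denominator term is 35s, so the open loop has 1 pole at the origin → type 1 system.
K_v = lim_{s→0} s·G(s) = 250 / 35 = 50/7.
e_ss = 10/K_v = 10/(50/7) = 1.4.

1.4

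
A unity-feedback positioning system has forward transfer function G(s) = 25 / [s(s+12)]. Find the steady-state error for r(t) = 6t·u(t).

G(s) has one factor of s in the denominator, so the system is type 1.
K_v = lim_{s→0} s·G(s) = 25 / (12) = 25/12.
e_ss = 6/K_v = 6/(25/12) = 2.88.

2.88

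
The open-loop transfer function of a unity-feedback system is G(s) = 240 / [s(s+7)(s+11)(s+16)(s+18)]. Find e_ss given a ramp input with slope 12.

1108.8

One free integrator in G(s): this is a type 1 system.
K_v = lim_{s→0} s·G(s) = 240 / (7·11·16·18) = 5/462.
e_ss = 12/K_v = 12/(5/462) = 1108.8.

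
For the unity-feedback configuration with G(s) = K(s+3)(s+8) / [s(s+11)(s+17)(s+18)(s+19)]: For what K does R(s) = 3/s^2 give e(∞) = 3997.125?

2

The open loop has one pole at the origin → type 1 system.
K_v = lim_{s→0} s·G(s) = K·3·8 / (11·17·18·19) = (4/10659)·K.
e_ss = 3/K_v = 3997.125 ⇒ K_v = 8/10659 ⇒ K = (8/10659)/(4/10659) = 2.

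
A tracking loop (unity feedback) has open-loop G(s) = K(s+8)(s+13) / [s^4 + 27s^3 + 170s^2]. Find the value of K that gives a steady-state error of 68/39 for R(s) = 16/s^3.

The denominator has no term below 170s^2 — 2 poles at s=0, type 2.
K_a = lim_{s→0} s^2·G(s) = K·8·13 / 170 = (52/85)·K.
e_ss = 16/K_a = 68/39 ⇒ K_a = 156/17 ⇒ K = (156/17)/(52/85) = 15.

15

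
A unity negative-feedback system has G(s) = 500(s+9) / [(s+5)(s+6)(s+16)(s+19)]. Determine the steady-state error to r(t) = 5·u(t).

760/227

The open loop has no poles at the origin → type 0 system.
K_p = lim_{s→0} G(s) = 500·9 / (5·6·16·19) = 75/152.
e_ss = 5/(1 + K_p) = 5/(227/152) = 760/227.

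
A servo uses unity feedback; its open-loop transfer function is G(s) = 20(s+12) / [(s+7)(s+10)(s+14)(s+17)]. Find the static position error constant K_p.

12/833

The open loop has no poles at the origin → type 0 system.
K_p = lim_{s→0} G(s) = 20·12 / (7·10·14·17) = 12/833.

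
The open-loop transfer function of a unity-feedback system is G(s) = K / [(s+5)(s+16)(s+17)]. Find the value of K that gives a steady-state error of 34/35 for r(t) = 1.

40

No free integrators in G(s): this is a type 0 system.
K_p = lim_{s→0} G(s) = K / (5·16·17) = (1/1360)·K.
e_ss = 1/(1 + K_p) = 34/35 ⇒ 1 + (1/1360)·K = 35/34 ⇒ K = 40.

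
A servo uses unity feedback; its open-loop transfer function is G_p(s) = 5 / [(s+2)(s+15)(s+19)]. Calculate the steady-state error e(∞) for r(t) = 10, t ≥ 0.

G_p(s) has no factors of s in the denominator, so the system is type 0.
K_p = lim_{s→0} G_p(s) = 5 / (2·15·19) = 1/114.
e_ss = 10/(1 + K_p) = 10/(115/114) = 228/23.

228/23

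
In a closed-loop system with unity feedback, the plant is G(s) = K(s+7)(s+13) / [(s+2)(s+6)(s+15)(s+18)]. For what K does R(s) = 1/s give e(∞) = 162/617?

The open loop has no poles at the origin → type 0 system.
K_p = lim_{s→0} G(s) = K·7·13 / (2·6·15·18) = (91/3240)·K.
e_ss = 1/(1 + K_p) = 162/617 ⇒ 1 + (91/3240)·K = 617/162 ⇒ K = 100.

100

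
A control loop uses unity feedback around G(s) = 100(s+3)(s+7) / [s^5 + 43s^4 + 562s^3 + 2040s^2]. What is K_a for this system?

Factoring s^2 from the denominator leaves a polynomial with constant term 2040, so the system is type 2.
K_a = lim_{s→0} s^2·G(s) = 100·3·7 / 2040 = 35/34.

35/34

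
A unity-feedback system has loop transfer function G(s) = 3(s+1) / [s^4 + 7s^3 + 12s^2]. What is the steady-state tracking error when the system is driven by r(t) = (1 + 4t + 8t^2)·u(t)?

Lowest-order denominator term is 12s^2, so the open loop has 2 poles at the origin → type 2 system. Treating each term separately:
  • 1: tracked with zero error.
  • 4t: tracked with zero error.
  • 8t^2: e_ss = 16/K_a with K_a=0.25 → 64.
Total e_ss = 64.

64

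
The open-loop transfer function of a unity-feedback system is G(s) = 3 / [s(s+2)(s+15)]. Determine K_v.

0.1

One free integrator in G(s): this is a type 1 system.
K_v = lim_{s→0} s·G(s) = 3 / (2·15) = 0.1.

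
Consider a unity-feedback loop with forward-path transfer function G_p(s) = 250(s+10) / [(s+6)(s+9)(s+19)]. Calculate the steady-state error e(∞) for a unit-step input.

System type = 0 (no poles at s=0).
K_p = lim_{s→0} G_p(s) = 250·10 / (6·9·19) = 1250/513.
e_ss = 1/(1 + K_p) = 1/(1763/513) = 513/1763.

513/1763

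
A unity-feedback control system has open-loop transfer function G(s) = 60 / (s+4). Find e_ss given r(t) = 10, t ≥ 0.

The open loop has no poles at the origin → type 0 system.
K_p = lim_{s→0} G(s) = 60 / (4) = 15.
e_ss = 10/(1 + K_p) = 10/16 = 0.625.

0.625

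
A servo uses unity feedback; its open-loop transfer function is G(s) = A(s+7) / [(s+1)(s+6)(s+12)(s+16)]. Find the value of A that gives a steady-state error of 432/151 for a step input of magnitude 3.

8

System type = 0 (no poles at s=0).
K_p = lim_{s→0} G(s) = A·7 / (1·6·12·16) = (7/1152)·A.
e_ss = 3/(1 + K_p) = 432/151 ⇒ 1 + (7/1152)·A = 151/144 ⇒ A = 8.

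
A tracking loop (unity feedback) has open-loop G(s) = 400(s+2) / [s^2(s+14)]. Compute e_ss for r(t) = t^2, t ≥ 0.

0.035

System type = 2 (two poles at s=0).
K_a = lim_{s→0} s^2·G(s) = 400·2 / (14) = 400/7.
r(t) = t^2 gives R(s) = 2/s^3.
e_ss = 2/K_a = 2/(400/7) = 0.035.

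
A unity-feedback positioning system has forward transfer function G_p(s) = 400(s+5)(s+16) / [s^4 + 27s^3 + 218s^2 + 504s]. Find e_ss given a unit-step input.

0

Lowest-order denominator term is 504s, so the open loop has 1 pole at the origin → type 1 system.
K_p = ∞ for a type-1 system; e_ss to a step is zero.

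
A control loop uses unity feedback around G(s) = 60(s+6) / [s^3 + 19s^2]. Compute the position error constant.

K_p = lim_{s→0} G(s); with 2 poles at the origin the limit diverges, so K_p = ∞.

infinity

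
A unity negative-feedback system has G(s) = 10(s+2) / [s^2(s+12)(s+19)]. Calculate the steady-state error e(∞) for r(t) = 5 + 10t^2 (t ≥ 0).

G(s) has two factors of s in the denominator, so the system is type 2. Taking each input component in turn:
  • 5: tracked with zero error.
  • 10t^2: e_ss = 20/K_a with K_a=5/57 → 228.
Total e_ss = 228.

228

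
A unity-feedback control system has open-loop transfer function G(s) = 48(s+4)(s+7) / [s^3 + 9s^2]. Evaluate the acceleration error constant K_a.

Lowest-order denominator term is 9s^2, so the open loop has 2 poles at the origin → type 2 system.
K_a = lim_{s→0} s^2·G(s) = 48·4·7 / 9 = 448/3.

448/3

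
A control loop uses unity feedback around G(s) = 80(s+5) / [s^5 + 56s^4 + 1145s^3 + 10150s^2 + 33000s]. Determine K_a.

Factoring s from the denominator leaves a polynomial with constant term 33000, so the system is type 1.
K_a = lim_{s→0} s^2·G(s) = 0 (the extra factor of s kills the finite limit).

0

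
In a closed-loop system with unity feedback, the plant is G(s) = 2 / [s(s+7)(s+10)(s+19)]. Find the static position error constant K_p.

infinity

K_p = lim_{s→0} G(s); with 1 pole at the origin the limit diverges, so K_p = ∞.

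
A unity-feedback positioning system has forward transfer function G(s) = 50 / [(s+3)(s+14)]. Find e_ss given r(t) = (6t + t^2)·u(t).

infinity

G(s) has no factors of s in the denominator, so the system is type 0. By superposition:
  • 6t: a type-0 system cannot track it, e_ss → ∞.
  • t^2: a type-0 system cannot track it, e_ss → ∞.
The unbounded component dominates.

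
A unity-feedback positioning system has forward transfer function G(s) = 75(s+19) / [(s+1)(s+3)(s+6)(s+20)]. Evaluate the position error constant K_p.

95/24

G(s) has no factors of s in the denominator, so the system is type 0.
K_p = lim_{s→0} G(s) = 75·19 / (1·3·6·20) = 95/24.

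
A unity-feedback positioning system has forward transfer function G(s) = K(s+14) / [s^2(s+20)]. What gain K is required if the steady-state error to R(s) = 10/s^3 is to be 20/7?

The open loop has two poles at the origin → type 2 system.
K_a = lim_{s→0} s^2·G(s) = K·14 / (20) = 0.7·K.
e_ss = 10/K_a = 20/7 ⇒ K_a = 3.5 ⇒ K = 3.5/0.7 = 5.

5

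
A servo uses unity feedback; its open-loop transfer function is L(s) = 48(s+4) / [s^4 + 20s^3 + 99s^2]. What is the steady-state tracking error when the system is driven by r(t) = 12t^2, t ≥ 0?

12.375

Lowest-order denominator term is 99s^2, so the open loop has 2 poles at the origin → type 2 system.
K_a = lim_{s→0} s^2·L(s) = 48·4 / 99 = 64/33.
r(t) = 12t^2 gives R(s) = 24/s^3.
e_ss = 24/K_a = 24/(64/33) = 12.375.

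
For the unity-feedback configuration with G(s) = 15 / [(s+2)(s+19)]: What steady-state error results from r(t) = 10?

380/53

G(s) has no factors of s in the denominator, so the system is type 0.
K_p = lim_{s→0} G(s) = 15 / (2·19) = 15/38.
e_ss = 10/(1 + K_p) = 10/(53/38) = 380/53.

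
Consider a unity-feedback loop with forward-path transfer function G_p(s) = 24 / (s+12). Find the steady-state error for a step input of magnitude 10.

10/3

G_p(s) has no factors of s in the denominator, so the system is type 0.
K_p = lim_{s→0} G_p(s) = 24 / (12) = 2.
e_ss = 10/(1 + K_p) = 10/3.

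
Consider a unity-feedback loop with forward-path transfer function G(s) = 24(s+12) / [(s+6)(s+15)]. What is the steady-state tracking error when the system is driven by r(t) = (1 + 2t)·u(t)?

G(s) has no factors of s in the denominator, so the system is type 0. By superposition:
  • 1: e_ss = 1/(1+K_p) with K_p=3.2 → 5/21.
  • 2t: a type-0 system cannot track it, e_ss → ∞.
The unbounded component dominates.

infinity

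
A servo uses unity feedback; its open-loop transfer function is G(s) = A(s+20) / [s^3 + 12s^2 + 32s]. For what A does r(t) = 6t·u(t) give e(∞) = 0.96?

10

Factoring s from the denominator leaves a polynomial with constant term 32, so the system is type 1.
K_v = lim_{s→0} s·G(s) = A·20 / 32 = 0.625·A.
e_ss = 6/K_v = 0.96 ⇒ K_v = 6.25 ⇒ A = 6.25/0.625 = 10.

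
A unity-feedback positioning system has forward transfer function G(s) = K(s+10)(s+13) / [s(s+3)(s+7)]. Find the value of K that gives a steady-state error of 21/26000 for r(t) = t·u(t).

The open loop has one pole at the origin → type 1 system.
K_v = lim_{s→0} s·G(s) = K·10·13 / (3·7) = (130/21)·K.
e_ss = 1/K_v = 21/26000 ⇒ K_v = 26000/21 ⇒ K = (26000/21)/(130/21) = 200.

200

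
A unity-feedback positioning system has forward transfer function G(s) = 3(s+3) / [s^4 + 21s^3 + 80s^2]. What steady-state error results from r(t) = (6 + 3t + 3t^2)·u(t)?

Factoring s^2 from the denominator leaves a polynomial with constant term 80, so the system is type 2. Taking each input component in turn:
  • 6: tracked with zero error.
  • 3t: tracked with zero error.
  • 3t^2: e_ss = 6/K_a with K_a=0.1125 → 160/3.
Total e_ss = 160/3.

160/3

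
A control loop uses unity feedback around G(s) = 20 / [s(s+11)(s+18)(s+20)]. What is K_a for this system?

0

System type = 1 (one pole at s=0).
K_a = lim_{s→0} s^2·G(s) = 0 (the extra factor of s kills the finite limit).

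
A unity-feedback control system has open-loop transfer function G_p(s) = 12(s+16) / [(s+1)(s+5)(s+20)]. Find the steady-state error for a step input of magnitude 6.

150/73

System type = 0 (no poles at s=0).
K_p = lim_{s→0} G_p(s) = 12·16 / (1·5·20) = 1.92.
e_ss = 6/(1 + K_p) = 6/2.92 = 150/73.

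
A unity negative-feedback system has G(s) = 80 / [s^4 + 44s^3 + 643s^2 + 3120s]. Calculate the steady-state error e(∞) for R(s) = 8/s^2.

Factoring s from the denominator leaves a polynomial with constant term 3120, so the system is type 1.
K_v = lim_{s→0} s·G(s) = 80 / 3120 = 1/39.
e_ss = 8/K_v = 8/(1/39) = 312.

312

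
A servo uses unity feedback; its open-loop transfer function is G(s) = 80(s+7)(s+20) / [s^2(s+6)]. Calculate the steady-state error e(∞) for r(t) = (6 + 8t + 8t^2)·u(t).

3/350

System type = 2 (two poles at s=0). Treating each term separately:
  • 6: tracked with zero error.
  • 8t: tracked with zero error.
  • 8t^2: e_ss = 16/K_a with K_a=5600/3 → 3/350.
Total e_ss = 3/350.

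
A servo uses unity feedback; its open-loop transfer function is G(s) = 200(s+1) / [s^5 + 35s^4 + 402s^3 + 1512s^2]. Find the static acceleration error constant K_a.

Factoring s^2 from the denominator leaves a polynomial with constant term 1512, so the system is type 2.
K_a = lim_{s→0} s^2·G(s) = 200·1 / 1512 = 25/189.

25/189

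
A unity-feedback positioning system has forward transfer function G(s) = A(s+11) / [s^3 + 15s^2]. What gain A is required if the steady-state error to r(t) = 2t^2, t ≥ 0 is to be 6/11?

Lowest-order denominator term is 15s^2, so the open loop has 2 poles at the origin → type 2 system.
K_a = lim_{s→0} s^2·G(s) = A·11 / 15 = (11/15)·A.
e_ss = 4/K_a = 6/11 ⇒ K_a = 22/3 ⇒ A = (22/3)/(11/15) = 10.

10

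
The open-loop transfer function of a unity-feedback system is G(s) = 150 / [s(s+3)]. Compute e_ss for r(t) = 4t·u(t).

0.08

One free integrator in G(s): this is a type 1 system.
K_v = lim_{s→0} s·G(s) = 150 / (3) = 50.
e_ss = 4/K_v = 4/50 = 0.08.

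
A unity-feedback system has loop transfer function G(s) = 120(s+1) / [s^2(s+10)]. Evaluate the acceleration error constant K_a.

12

The open loop has two poles at the origin → type 2 system.
K_a = lim_{s→0} s^2·G(s) = 120·1 / (10) = 12.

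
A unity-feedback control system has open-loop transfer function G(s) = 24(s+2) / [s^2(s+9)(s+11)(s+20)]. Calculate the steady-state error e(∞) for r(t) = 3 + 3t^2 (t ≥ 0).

247.5

G(s) has two factors of s in the denominator, so the system is type 2. Treating each term separately:
  • 3: tracked with zero error.
  • 3t^2: e_ss = 6/K_a with K_a=4/165 → 247.5.
Total e_ss = 247.5.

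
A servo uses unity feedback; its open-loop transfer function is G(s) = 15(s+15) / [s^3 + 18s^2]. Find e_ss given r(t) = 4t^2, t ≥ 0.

The denominator has no term below 18s^2 — 2 poles at s=0, type 2.
K_a = lim_{s→0} s^2·G(s) = 15·15 / 18 = 12.5.
r(t) = 4t^2 gives R(s) = 8/s^3.
e_ss = 8/K_a = 8/12.5 = 0.64.

0.64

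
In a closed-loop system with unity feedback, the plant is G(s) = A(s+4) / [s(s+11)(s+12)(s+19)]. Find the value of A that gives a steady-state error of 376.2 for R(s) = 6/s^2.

System type = 1 (one pole at s=0).
K_v = lim_{s→0} s·G(s) = A·4 / (11·12·19) = (1/627)·A.
e_ss = 6/K_v = 376.2 ⇒ K_v = 10/627 ⇒ A = (10/627)/(1/627) = 10.

10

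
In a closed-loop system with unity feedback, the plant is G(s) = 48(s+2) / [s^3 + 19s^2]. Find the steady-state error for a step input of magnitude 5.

0

The denominator has no term below 19s^2 — 2 poles at s=0, type 2.
K_p = ∞ for a type-2 system; e_ss to a step is zero.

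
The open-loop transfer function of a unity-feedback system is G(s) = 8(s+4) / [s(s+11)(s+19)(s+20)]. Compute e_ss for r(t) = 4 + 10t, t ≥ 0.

System type = 1 (one pole at s=0). By superposition:
  • 4: tracked with zero error.
  • 10t: e_ss = 10/K_v with K_v=8/1045 → 1306.25.
Total e_ss = 1306.25.

1306.25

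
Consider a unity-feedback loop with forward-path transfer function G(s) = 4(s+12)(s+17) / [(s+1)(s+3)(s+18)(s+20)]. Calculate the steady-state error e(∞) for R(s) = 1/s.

G(s) has no factors of s in the denominator, so the system is type 0.
K_p = lim_{s→0} G(s) = 4·12·17 / (1·3·18·20) = 34/45.
e_ss = 1/(1 + K_p) = 1/(79/45) = 45/79.

45/79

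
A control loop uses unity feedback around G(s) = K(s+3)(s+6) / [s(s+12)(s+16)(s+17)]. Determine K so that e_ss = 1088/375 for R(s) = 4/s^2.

250

G(s) has one factor of s in the denominator, so the system is type 1.
K_v = lim_{s→0} s·G(s) = K·3·6 / (12·16·17) = (3/544)·K.
e_ss = 4/K_v = 1088/375 ⇒ K_v = 375/272 ⇒ K = (375/272)/(3/544) = 250.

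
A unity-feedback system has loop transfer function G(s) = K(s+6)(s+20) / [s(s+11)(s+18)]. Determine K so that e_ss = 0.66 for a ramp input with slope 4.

G(s) has one factor of s in the denominator, so the system is type 1.
K_v = lim_{s→0} s·G(s) = K·6·20 / (11·18) = (20/33)·K.
e_ss = 4/K_v = 0.66 ⇒ K_v = 200/33 ⇒ K = (200/33)/(20/33) = 10.

10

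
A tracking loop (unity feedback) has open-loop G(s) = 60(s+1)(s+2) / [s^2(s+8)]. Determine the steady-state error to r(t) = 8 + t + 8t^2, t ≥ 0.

16/15

The open loop has two poles at the origin → type 2 system. By superposition:
  • 8: tracked with zero error.
  • t: tracked with zero error.
  • 8t^2: e_ss = 16/K_a with K_a=15 → 16/15.
Total e_ss = 16/15.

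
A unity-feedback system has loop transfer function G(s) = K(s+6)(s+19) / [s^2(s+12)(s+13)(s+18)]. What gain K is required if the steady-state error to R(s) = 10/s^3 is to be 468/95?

Two free integrators in G(s): this is a type 2 system.
K_a = lim_{s→0} s^2·G(s) = K·6·19 / (12·13·18) = (19/468)·K.
e_ss = 10/K_a = 468/95 ⇒ K_a = 475/234 ⇒ K = (475/234)/(19/468) = 50.

50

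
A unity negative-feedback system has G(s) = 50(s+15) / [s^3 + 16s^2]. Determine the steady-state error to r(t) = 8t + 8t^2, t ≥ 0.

128/375

Factoring s^2 from the denominator leaves a polynomial with constant term 16, so the system is type 2. Treating each term separately:
  • 8t: tracked with zero error.
  • 8t^2: e_ss = 16/K_a with K_a=46.875 → 128/375.
Total e_ss = 128/375.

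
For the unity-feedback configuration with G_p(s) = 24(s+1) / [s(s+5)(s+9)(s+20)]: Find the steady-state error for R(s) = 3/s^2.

112.5

The open loop has one pole at the origin → type 1 system.
K_v = lim_{s→0} s·G_p(s) = 24·1 / (5·9·20) = 2/75.
e_ss = 3/K_v = 3/(2/75) = 112.5.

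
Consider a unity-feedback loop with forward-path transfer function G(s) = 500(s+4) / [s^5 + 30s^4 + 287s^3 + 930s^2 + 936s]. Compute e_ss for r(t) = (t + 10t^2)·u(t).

Factoring s from the denominator leaves a polynomial with constant term 936, so the system is type 1. By superposition:
  • t: e_ss = 1/K_v with K_v=250/117 → 0.468.
  • 10t^2: a type-1 system cannot track it, e_ss → ∞.
The unbounded component dominates.

infinity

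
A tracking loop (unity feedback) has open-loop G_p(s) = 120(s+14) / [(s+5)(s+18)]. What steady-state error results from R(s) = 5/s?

15/59

G_p(s) has no factors of s in the denominator, so the system is type 0.
K_p = lim_{s→0} G_p(s) = 120·14 / (5·18) = 56/3.
e_ss = 5/(1 + K_p) = 5/(59/3) = 15/59.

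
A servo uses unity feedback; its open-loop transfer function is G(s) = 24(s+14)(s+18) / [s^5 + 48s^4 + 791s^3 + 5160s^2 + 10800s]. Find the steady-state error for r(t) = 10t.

The denominator has no term below 10800s — 1 pole at s=0, type 1.
K_v = lim_{s→0} s·G(s) = 24·14·18 / 10800 = 0.56.
e_ss = 10/K_v = 10/0.56 = 125/7.

125/7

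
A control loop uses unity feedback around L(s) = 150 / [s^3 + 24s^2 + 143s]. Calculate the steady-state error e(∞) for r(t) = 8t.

Lowest-order denominator term is 143s, so the open loop has 1 pole at the origin → type 1 system.
K_v = lim_{s→0} s·L(s) = 150 / 143 = 150/143.
e_ss = 8/K_v = 8/(150/143) = 572/75.

572/75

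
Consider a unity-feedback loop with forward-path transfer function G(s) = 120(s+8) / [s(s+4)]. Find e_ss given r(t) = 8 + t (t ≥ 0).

System type = 1 (one pole at s=0). By superposition:
  • 8: tracked with zero error.
  • t: e_ss = 1/K_v with K_v=240 → 1/240.
Total e_ss = 1/240.

1/240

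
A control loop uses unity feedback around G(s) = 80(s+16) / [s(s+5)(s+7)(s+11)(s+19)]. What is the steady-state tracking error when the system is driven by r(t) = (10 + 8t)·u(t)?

1463/32

System type = 1 (one pole at s=0). Treating each term separately:
  • 10: tracked with zero error.
  • 8t: e_ss = 8/K_v with K_v=256/1463 → 1463/32.
Total e_ss = 1463/32.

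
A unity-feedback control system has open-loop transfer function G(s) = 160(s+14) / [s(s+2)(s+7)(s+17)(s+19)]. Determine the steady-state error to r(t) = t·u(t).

System type = 1 (one pole at s=0).
K_v = lim_{s→0} s·G(s) = 160·14 / (2·7·17·19) = 160/323.
e_ss = 1/K_v = 1/(160/323) = 323/160.

323/160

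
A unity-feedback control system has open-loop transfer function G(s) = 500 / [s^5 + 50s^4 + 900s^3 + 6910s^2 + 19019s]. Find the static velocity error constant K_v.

Factoring s from the denominator leaves a polynomial with constant term 19019, so the system is type 1.
K_v = lim_{s→0} s·G(s) = 500 / 19019 = 500/19019.

500/19019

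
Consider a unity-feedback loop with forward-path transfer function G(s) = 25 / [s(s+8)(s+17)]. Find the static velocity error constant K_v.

G(s) has one factor of s in the denominator, so the system is type 1.
K_v = lim_{s→0} s·G(s) = 25 / (8·17) = 25/136.

25/136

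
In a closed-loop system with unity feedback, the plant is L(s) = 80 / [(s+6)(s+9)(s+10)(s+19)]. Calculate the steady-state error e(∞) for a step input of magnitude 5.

No free integrators in L(s): this is a type 0 system.
K_p = lim_{s→0} L(s) = 80 / (6·9·10·19) = 4/513.
e_ss = 5/(1 + K_p) = 5/(517/513) = 2565/517.

2565/517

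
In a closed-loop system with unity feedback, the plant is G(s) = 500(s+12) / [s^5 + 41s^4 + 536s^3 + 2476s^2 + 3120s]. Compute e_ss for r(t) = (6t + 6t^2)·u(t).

infinity

Lowest-order denominator term is 3120s, so the open loop has 1 pole at the origin → type 1 system. By superposition:
  • 6t: e_ss = 6/K_v with K_v=25/13 → 3.12.
  • 6t^2: a type-1 system cannot track it, e_ss → ∞.
The unbounded component dominates.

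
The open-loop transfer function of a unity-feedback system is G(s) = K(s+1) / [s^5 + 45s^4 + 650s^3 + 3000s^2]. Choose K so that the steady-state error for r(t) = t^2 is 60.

100

Factoring s^2 from the denominator leaves a polynomial with constant term 3000, so the system is type 2.
K_a = lim_{s→0} s^2·G(s) = K·1 / 3000 = (1/3000)·K.
e_ss = 2/K_a = 60 ⇒ K_a = 1/30 ⇒ K = (1/30)/(1/3000) = 100.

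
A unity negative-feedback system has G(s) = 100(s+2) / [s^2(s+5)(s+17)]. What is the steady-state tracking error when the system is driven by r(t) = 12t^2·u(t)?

G(s) has two factors of s in the denominator, so the system is type 2.
K_a = lim_{s→0} s^2·G(s) = 100·2 / (5·17) = 40/17.
r(t) = 12t^2 gives R(s) = 24/s^3.
e_ss = 24/K_a = 24/(40/17) = 10.2.

10.2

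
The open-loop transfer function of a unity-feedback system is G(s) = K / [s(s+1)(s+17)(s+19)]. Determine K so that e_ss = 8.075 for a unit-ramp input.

One free integrator in G(s): this is a type 1 system.
K_v = lim_{s→0} s·G(s) = K / (1·17·19) = (1/323)·K.
e_ss = 1/K_v = 8.075 ⇒ K_v = 40/323 ⇒ K = (40/323)/(1/323) = 40.

40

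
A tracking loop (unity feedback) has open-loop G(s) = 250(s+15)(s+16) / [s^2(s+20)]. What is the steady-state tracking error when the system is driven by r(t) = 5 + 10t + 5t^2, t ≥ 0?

1/300

G(s) has two factors of s in the denominator, so the system is type 2. By superposition:
  • 5: tracked with zero error.
  • 10t: tracked with zero error.
  • 5t^2: e_ss = 10/K_a with K_a=3000 → 1/300.
Total e_ss = 1/300.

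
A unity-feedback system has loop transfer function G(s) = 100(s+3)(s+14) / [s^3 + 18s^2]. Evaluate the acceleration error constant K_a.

The denominator has no term below 18s^2 — 2 poles at s=0, type 2.
K_a = lim_{s→0} s^2·G(s) = 100·3·14 / 18 = 700/3.

700/3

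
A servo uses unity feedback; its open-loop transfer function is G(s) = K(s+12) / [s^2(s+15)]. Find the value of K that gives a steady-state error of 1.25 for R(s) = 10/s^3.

10

System type = 2 (two poles at s=0).
K_a = lim_{s→0} s^2·G(s) = K·12 / (15) = 0.8·K.
e_ss = 10/K_a = 1.25 ⇒ K_a = 8 ⇒ K = 8/0.8 = 10.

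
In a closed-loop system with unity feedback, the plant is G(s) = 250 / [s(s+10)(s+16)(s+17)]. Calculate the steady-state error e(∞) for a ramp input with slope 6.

G(s) has one factor of s in the denominator, so the system is type 1.
K_v = lim_{s→0} s·G(s) = 250 / (10·16·17) = 25/272.
e_ss = 6/K_v = 6/(25/272) = 65.28.

65.28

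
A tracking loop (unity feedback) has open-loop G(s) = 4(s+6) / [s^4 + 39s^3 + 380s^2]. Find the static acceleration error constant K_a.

Factoring s^2 from the denominator leaves a polynomial with constant term 380, so the system is type 2.
K_a = lim_{s→0} s^2·G(s) = 4·6 / 380 = 6/95.

6/95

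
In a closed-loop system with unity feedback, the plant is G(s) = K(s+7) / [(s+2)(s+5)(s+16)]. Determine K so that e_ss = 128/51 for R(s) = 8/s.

50

The open loop has no poles at the origin → type 0 system.
K_p = lim_{s→0} G(s) = K·7 / (2·5·16) = (7/160)·K.
e_ss = 8/(1 + K_p) = 128/51 ⇒ 1 + (7/160)·K = 3.1875 ⇒ K = 50.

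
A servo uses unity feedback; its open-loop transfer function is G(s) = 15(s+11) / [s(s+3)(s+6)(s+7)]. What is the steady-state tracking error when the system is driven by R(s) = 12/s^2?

System type = 1 (one pole at s=0).
K_v = lim_{s→0} s·G(s) = 15·11 / (3·6·7) = 55/42.
e_ss = 12/K_v = 12/(55/42) = 504/55.

504/55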